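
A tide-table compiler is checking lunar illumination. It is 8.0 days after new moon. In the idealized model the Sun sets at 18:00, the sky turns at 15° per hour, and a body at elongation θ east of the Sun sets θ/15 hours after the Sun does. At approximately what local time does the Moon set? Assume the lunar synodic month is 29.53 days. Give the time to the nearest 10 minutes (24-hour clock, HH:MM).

00:30

Elongation θ = 360° × 8.0/29.53 ≈ 97.5°.
Delay after the Sun = 97.5° / (15°/h) ≈ 6.50 h.
18:00 + 6.502 h ≈ 00:30 → 00:30 to the nearest ten minutes.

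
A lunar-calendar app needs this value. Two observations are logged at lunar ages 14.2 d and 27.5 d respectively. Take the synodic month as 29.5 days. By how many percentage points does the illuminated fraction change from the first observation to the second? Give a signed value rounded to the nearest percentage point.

θ₁ = 360° × 14.2/29.5 = 173.3°, f₁ = (1 − cos θ₁)/2 = 0.997.
θ₂ = 360° × 27.5/29.5 = 335.6°, f₂ = (1 − cos θ₂)/2 = 0.045.
Change = f₂ − f₁ = -0.952 → -95 percentage points.

-95 pp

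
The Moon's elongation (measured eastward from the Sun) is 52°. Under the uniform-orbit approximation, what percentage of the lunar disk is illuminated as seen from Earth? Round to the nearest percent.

Half-versine of 52°: (1 − 0.616)/2 = 0.192, i.e. 19%.

19%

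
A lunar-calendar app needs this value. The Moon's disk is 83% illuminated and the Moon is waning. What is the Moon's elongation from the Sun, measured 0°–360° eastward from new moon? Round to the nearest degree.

cos θ = 1 − 2f = -0.660, giving a principal value of 131.3°.
Waning ⇒ past full, so θ = 360° − 131.3° = 228.7°.

229°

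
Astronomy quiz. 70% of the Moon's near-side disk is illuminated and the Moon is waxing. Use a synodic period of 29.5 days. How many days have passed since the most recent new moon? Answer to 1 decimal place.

9.3 days

From f = (1 − cos θ)/2: cos θ = 1 − 2×0.70 = -0.400; arccos → 113.6°.
Before full moon the principal value applies: θ = 113.6°.
Age = 29.5 × 113.6°/360° ≈ 9.31 days.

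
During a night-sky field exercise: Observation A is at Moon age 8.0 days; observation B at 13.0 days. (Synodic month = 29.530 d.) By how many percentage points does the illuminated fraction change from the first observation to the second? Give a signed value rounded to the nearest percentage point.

First observation: θ = 360°·8.0/29.530 = 97.5°, so f = 0.566.
Second observation: θ = 158.5°, f = 0.965.
Δf = 0.965 − 0.566 = +0.400, i.e. +40 pp.

+40 pp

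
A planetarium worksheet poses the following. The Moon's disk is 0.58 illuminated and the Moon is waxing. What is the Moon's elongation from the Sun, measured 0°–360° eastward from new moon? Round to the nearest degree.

99°

cos θ = 1 − 2f = -0.160, giving a principal value of 99.2°.
Before full moon the principal value applies: θ = 99.2°.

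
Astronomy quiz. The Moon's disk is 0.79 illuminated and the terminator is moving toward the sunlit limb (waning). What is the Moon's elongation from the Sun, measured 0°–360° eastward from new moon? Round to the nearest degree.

235°

cos θ = 1 − 2f = -0.580, giving a principal value of 125.5°.
A waning Moon lies in 180°–360°, so θ = 360° − 125.5° = 234.5°.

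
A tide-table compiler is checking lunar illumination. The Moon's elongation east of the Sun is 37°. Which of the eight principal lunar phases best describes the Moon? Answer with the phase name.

waxing crescent

The waxing crescent sector spans roughly 22°–68°; 37° falls inside it.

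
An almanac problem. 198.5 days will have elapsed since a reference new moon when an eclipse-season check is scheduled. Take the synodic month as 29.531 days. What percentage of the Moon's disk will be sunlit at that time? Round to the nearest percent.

59%

198.5/29.531 = 6.722 lunations, so 6 complete cycles and 21.31 d into the next.
Elongation θ = 360° × 21.31/29.531 ≈ 259.8°.
Illuminated fraction = (1 − cos 259.8°)/2 = (1 − (-0.177))/2 ≈ 0.588, so 59%.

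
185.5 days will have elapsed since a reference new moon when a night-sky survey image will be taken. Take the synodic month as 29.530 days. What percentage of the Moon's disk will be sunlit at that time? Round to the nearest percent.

60%

Reduce mod P: 185.5 − 6×29.530 = 8.32 d into the current lunation.
The Moon has covered 8.32/29.530 of its cycle, so θ ≈ 360° × 8.32/29.530 = 101.4°.
With cos θ = (-0.198), the lit fraction is (1 − (-0.198))/2 ≈ 0.599, so 60%.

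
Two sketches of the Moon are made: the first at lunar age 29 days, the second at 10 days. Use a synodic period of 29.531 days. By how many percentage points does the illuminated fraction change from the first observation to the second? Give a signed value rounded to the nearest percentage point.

θ₁ = 360° × 29/29.531 = 353.5°, f₁ = (1 − cos θ₁)/2 = 0.003.
θ₂ = 360° × 10/29.531 = 121.9°, f₂ = (1 − cos θ₂)/2 = 0.764.
Change = f₂ − f₁ = +0.761 → +76 percentage points.

+76 percentage points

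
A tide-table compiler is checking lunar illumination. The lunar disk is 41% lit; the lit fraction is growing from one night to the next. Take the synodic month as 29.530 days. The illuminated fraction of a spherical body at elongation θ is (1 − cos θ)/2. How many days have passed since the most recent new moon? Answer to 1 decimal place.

6.5 days

cos θ = 1 − 2f = 0.180, giving a principal value of 79.6°.
Waxing ⇒ before full, so θ = 79.6°.
At 360°/29.530 d per day, 79.6° corresponds to 6.53 days.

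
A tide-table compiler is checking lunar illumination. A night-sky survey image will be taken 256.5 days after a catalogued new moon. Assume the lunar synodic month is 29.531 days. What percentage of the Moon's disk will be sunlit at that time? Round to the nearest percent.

Reduce mod P: 256.5 − 8×29.531 = 20.25 d into the current lunation.
Phase angle: θ = 360°·(20.25 d)/(29.531 d) = 246.9°.
With cos θ = (-0.393), the lit fraction is (1 − (-0.393))/2 ≈ 0.696, so 70%.

70%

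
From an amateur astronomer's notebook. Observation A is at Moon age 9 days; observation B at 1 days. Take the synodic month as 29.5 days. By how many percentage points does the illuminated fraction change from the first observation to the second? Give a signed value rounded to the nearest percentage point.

θ₁ = 360° × 9/29.5 = 109.8°, f₁ = (1 − cos θ₁)/2 = 0.670.
θ₂ = 360° × 1/29.5 = 12.2°, f₂ = (1 − cos θ₂)/2 = 0.011.
Change = f₂ − f₁ = -0.658 → -66 percentage points.

-66 pp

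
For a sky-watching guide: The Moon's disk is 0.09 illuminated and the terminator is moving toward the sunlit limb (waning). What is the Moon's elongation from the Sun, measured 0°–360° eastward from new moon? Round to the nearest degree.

325°

From f = (1 − cos θ)/2: cos θ = 1 − 2×0.09 = 0.820; arccos → 34.9°.
Waning ⇒ past full, so θ = 360° − 34.9° = 325.1°.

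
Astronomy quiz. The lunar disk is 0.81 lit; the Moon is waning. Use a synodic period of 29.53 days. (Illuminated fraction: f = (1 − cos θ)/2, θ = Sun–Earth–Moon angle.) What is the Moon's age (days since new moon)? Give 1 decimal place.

From f = (1 − cos θ)/2: cos θ = 1 − 2×0.81 = -0.620; arccos → 128.3°.
A waning Moon lies in 180°–360°, so θ = 360° − 128.3° = 231.7°.
That fraction of the synodic month is 231.7/360 × 29.53 d ≈ 19.00 d.

19.0 days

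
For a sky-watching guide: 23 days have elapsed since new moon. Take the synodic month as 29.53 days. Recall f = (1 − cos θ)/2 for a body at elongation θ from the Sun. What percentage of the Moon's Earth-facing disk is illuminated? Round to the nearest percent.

41%

The Moon has covered 23/29.53 of its cycle, so θ ≈ 360° × 23/29.53 = 280.4°.
Illuminated fraction = (1 − cos 280.4°)/2 = (1 − 0.180)/2 ≈ 0.410, so 41%.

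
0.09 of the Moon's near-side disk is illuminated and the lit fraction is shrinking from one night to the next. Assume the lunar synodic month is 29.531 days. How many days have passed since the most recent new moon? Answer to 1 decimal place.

26.7 days

From f = (1 − cos θ)/2: cos θ = 1 − 2×0.09 = 0.820; arccos → 34.9°.
Waning ⇒ past full, so θ = 360° − 34.9° = 325.1°.
Age = 29.531 × 325.1°/360° ≈ 26.67 days.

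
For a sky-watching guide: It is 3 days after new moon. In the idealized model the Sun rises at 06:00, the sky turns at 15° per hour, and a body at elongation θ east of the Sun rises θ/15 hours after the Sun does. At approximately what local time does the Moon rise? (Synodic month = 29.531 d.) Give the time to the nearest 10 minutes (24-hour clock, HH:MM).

Phase angle: θ = 360°·(3 d)/(29.531 d) = 36.6°.
Delay after the Sun = 36.6° / (15°/h) ≈ 2.44 h.
06:00 + 2.438 h ≈ 08:26 → 08:30 to the nearest ten minutes.

08:30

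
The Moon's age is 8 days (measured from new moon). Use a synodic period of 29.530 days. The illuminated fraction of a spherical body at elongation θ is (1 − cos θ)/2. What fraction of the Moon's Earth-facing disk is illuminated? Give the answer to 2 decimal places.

Elongation θ = 360° × 8/29.530 ≈ 97.5°.
With cos θ = (-0.131), the lit fraction is (1 − (-0.131))/2 ≈ 0.566.

0.57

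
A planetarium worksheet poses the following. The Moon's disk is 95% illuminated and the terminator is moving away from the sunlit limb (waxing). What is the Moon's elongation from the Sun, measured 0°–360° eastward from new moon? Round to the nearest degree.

154°

From f = (1 − cos θ)/2: cos θ = 1 − 2×0.95 = -0.900; arccos → 154.2°.
Waxing ⇒ before full, so θ = 154.2°.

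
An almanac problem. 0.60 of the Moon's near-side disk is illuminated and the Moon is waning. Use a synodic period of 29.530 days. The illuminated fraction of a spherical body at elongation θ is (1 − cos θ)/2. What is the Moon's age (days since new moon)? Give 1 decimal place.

Invert f = (1 − cos θ)/2 to get cos θ = 1 − 2(0.60) = -0.200, hence θ₀ = arccos -0.200 = 101.5°.
Waning ⇒ past full, so θ = 360° − 101.5° = 258.5°.
At 360°/29.530 d per day, 258.5° corresponds to 21.20 days.

21.2 days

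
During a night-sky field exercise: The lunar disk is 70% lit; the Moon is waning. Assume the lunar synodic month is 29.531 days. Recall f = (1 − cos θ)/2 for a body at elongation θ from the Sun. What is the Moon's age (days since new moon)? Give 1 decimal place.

From f = (1 − cos θ)/2: cos θ = 1 − 2×0.70 = -0.400; arccos → 113.6°.
Since the Moon is past full (waning), take the reflex angle: θ = 360° − 113.6° = 246.4°.
Age = 29.531 × 246.4°/360° ≈ 20.21 days.

20.2 days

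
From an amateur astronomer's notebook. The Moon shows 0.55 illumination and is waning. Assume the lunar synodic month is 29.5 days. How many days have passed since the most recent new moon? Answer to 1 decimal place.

Invert f = (1 − cos θ)/2 to get cos θ = 1 − 2(0.55) = -0.100, hence θ₀ = arccos -0.100 = 95.7°.
A waning Moon lies in 180°–360°, so θ = 360° − 95.7° = 264.3°.
That fraction of the synodic month is 264.3/360 × 29.5 d ≈ 21.65 d.

21.7 days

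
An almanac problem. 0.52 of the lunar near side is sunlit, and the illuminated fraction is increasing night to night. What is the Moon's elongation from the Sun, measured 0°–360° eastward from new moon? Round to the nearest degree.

cos θ = 1 − 2f = -0.040, giving a principal value of 92.3°.
Before full moon the principal value applies: θ = 92.3°.

92°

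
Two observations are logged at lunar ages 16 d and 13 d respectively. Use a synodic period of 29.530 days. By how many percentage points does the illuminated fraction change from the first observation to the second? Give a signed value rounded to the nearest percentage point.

-2 pp

First observation: θ = 360°·16/29.530 = 195.1°, so f = 0.983.
Second observation: θ = 158.5°, f = 0.965.
Δf = 0.965 − 0.983 = -0.018, i.e. -2 pp.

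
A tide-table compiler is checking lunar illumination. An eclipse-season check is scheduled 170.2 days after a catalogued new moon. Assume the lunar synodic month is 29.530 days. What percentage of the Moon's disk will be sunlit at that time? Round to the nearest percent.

46%

170.2/29.530 = 5.764 lunations, so 5 complete cycles and 22.55 d into the next.
Phase angle: θ = 360°·(22.55 d)/(29.530 d) = 274.9°.
With cos θ = 0.086, the lit fraction is (1 − 0.086)/2 ≈ 0.457, so 46%.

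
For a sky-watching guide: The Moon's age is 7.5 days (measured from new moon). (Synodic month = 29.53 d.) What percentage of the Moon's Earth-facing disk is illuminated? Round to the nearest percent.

Elongation θ = 360° × 7.5/29.53 ≈ 91.4°.
cos 91.4° = (-0.025), so f = (1 − (-0.025))/2 = 0.512, so 51%.

51%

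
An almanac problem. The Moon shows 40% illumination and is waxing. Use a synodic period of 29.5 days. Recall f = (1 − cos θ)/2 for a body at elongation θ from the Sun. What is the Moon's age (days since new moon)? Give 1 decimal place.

From f = (1 − cos θ)/2: cos θ = 1 − 2×0.40 = 0.200; arccos → 78.5°.
Before full moon the principal value applies: θ = 78.5°.
Age = 29.5 × 78.5°/360° ≈ 6.43 days.

6.4 days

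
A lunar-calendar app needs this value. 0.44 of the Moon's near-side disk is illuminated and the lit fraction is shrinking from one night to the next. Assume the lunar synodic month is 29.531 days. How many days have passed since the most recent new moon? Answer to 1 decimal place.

Invert f = (1 − cos θ)/2 to get cos θ = 1 − 2(0.44) = 0.120, hence θ₀ = arccos 0.120 = 83.1°.
Waning ⇒ past full, so θ = 360° − 83.1° = 276.9°.
Age = 29.531 × 276.9°/360° ≈ 22.71 days.

22.7 days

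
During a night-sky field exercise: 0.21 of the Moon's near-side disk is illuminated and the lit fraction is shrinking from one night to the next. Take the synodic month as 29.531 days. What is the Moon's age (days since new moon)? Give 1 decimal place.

From f = (1 − cos θ)/2: cos θ = 1 − 2×0.21 = 0.580; arccos → 54.5°.
Waning ⇒ past full, so θ = 360° − 54.5° = 305.5°.
Age = 29.531 × 305.5°/360° ≈ 25.06 days.

25.1 days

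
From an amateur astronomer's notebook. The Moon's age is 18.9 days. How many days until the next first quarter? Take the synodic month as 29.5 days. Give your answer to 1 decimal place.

First quarter occurs at elongation 90°, i.e. at age 29.5 × 90/360 = 7.375 d.
This lunation's first quarter (7.375 d) has passed, so add one period: 36.875 − 18.9 = 17.975 days.

18.0 days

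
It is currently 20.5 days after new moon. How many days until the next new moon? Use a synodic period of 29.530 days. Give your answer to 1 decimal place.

The next new moon completes the synodic month: 29.530 − 20.5 = 9.030 days.

9.0 days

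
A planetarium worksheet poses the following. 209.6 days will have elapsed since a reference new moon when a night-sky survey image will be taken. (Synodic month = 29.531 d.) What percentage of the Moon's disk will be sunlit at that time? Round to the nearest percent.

9%

Reduce mod P: 209.6 − 7×29.531 = 2.88 d into the current lunation.
Phase angle: θ = 360°·(2.88 d)/(29.531 d) = 35.1°.
With cos θ = 0.818, the lit fraction is (1 − 0.818)/2 ≈ 0.091, so 9%.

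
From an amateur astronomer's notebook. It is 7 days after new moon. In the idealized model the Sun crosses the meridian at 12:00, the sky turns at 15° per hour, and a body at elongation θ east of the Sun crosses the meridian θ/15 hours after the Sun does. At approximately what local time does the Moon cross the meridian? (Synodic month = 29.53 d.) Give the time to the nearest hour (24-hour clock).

18:00

The Moon has covered 7/29.53 of its cycle, so θ ≈ 360° × 7/29.53 = 85.3°.
At 15° of sky rotation per hour, 85.3° corresponds to a 5.69 h lag.
12:00 + 5.69 h ≈ 17:41 → 18:00 to the nearest hour.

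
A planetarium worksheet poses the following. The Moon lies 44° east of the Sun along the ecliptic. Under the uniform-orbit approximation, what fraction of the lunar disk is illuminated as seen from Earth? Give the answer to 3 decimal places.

0.140

cos 44° = 0.719, so f = (1 − 0.719)/2 = 0.140.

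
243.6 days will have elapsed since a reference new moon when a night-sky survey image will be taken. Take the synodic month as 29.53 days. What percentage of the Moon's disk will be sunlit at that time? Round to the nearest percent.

243.6/29.53 = 8.249 lunations, so 8 complete cycles and 7.36 d into the next.
Elongation θ = 360° × 7.36/29.53 ≈ 89.7°.
cos 89.7° = 0.005, so f = (1 − 0.005)/2 = 0.498, so 50%.

50%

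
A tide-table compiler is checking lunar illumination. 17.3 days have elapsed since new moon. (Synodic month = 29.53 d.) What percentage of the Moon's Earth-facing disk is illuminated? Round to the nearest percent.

93%

The Moon has covered 17.3/29.53 of its cycle, so θ ≈ 360° × 17.3/29.53 = 210.9°.
With cos θ = (-0.858), the lit fraction is (1 − (-0.858))/2 ≈ 0.929, so 93%.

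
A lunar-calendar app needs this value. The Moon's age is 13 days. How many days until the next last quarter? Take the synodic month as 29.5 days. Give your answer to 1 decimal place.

9.1 days

Last quarter occurs at elongation 270°, i.e. at age 29.5 × 270/360 = 22.125 d.
That is 22.125 − 13 = 9.125 days ahead.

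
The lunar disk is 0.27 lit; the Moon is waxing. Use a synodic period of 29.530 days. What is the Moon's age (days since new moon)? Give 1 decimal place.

Invert f = (1 − cos θ)/2 to get cos θ = 1 − 2(0.27) = 0.460, hence θ₀ = arccos 0.460 = 62.6°.
Before full moon the principal value applies: θ = 62.6°.
Age = 29.530 × 62.6°/360° ≈ 5.14 days.

5.1 days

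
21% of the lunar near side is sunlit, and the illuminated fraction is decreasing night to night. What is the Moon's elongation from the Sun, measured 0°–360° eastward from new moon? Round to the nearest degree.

Invert f = (1 − cos θ)/2 to get cos θ = 1 − 2(0.21) = 0.580, hence θ₀ = arccos 0.580 = 54.5°.
Since the Moon is past full (waning), take the reflex angle: θ = 360° − 54.5° = 305.5°.

305°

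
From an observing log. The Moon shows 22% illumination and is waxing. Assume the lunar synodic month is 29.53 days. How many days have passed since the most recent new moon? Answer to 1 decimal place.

4.6 days

From f = (1 − cos θ)/2: cos θ = 1 − 2×0.22 = 0.560; arccos → 55.9°.
Before full moon the principal value applies: θ = 55.9°.
At 360°/29.53 d per day, 55.9° corresponds to 4.59 days.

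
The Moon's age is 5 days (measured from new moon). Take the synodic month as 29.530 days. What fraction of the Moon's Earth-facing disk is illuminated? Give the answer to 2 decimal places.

Elongation θ = 360° × 5/29.530 ≈ 61.0°.
With cos θ = 0.485, the lit fraction is (1 − 0.485)/2 ≈ 0.257.

0.26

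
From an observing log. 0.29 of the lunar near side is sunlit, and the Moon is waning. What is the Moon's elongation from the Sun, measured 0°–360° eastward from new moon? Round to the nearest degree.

From f = (1 − cos θ)/2: cos θ = 1 − 2×0.29 = 0.420; arccos → 65.2°.
Waning ⇒ past full, so θ = 360° − 65.2° = 294.8°.

295°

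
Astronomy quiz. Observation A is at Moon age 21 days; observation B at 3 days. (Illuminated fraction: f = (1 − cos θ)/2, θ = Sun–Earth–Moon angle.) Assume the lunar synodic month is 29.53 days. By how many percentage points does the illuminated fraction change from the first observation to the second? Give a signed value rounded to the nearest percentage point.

θ₁ = 360° × 21/29.53 = 256.0°, f₁ = (1 − cos θ₁)/2 = 0.621.
θ₂ = 360° × 3/29.53 = 36.6°, f₂ = (1 − cos θ₂)/2 = 0.098.
Change = f₂ − f₁ = -0.522 → -52 percentage points.

-52 percentage points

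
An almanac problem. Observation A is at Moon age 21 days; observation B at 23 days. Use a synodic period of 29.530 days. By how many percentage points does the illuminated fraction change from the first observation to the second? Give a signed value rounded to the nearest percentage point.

-21 percentage points

First observation: θ = 360°·21/29.530 = 256.0°, so f = 0.621.
Second observation: θ = 280.4°, f = 0.410.
Δf = 0.410 − 0.621 = -0.211, i.e. -21 pp.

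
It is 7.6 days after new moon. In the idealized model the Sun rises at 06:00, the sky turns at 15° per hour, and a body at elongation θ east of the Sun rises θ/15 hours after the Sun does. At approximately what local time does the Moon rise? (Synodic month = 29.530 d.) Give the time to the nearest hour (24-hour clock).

12:00

Elongation θ = 360° × 7.6/29.530 ≈ 92.7°.
Delay after the Sun = 92.7° / (15°/h) ≈ 6.18 h.
06:00 + 6.18 h ≈ 12:11 → 12:00 to the nearest hour.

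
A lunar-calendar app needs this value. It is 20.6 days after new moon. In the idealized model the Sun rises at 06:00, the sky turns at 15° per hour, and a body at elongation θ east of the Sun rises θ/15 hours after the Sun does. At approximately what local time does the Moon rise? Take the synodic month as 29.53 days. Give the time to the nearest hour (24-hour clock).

23:00

The Moon has covered 20.6/29.53 of its cycle, so θ ≈ 360° × 20.6/29.53 = 251.1°.
The Moon trails the Sun by θ/15 = 251.1/15 ≈ 16.74 hours.
06:00 + 16.74 h ≈ 22:45 → 23:00 to the nearest hour.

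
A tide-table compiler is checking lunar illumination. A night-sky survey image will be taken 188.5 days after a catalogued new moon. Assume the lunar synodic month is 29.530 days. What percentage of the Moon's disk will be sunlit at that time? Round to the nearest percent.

87%

188.5/29.530 = 6.383 lunations, so 6 complete cycles and 11.32 d into the next.
The Moon has covered 11.32/29.530 of its cycle, so θ ≈ 360° × 11.32/29.530 = 138.0°.
Illuminated fraction = (1 − cos 138.0°)/2 = (1 − (-0.743))/2 ≈ 0.872, so 87%.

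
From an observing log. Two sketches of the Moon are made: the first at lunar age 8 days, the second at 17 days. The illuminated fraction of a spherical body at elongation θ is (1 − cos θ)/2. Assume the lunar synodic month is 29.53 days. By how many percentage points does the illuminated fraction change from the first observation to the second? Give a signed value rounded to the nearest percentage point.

First observation: θ = 360°·8/29.53 = 97.5°, so f = 0.566.
Second observation: θ = 207.2°, f = 0.945.
Δf = 0.945 − 0.566 = +0.379, i.e. +38 pp.

+38 pp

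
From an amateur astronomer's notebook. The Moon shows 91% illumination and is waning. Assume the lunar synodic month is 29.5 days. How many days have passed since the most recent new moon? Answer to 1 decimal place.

cos θ = 1 − 2f = -0.820, giving a principal value of 145.1°.
Waning ⇒ past full, so θ = 360° − 145.1° = 214.9°.
That fraction of the synodic month is 214.9/360 × 29.5 d ≈ 17.61 d.

17.6 days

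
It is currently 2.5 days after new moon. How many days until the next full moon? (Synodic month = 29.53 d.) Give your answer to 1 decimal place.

12.3 days

Full moon occurs at elongation 180°, i.e. at age 29.53 × 180/360 = 14.765 d.
That is 14.765 − 2.5 = 12.265 days ahead.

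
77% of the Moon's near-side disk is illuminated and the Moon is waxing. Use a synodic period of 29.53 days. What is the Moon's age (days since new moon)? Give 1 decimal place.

From f = (1 − cos θ)/2: cos θ = 1 − 2×0.77 = -0.540; arccos → 122.7°.
The Moon is waxing (0°–180°), so θ = 122.7° directly.
Age = 29.53 × 122.7°/360° ≈ 10.06 days.

10.1 days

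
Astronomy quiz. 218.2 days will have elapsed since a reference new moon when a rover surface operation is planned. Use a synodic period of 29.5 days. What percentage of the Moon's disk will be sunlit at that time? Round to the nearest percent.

218.2 d spans 7 complete synodic months (7 × 29.5 = 206.50 d) plus 11.70 d.
Phase angle: θ = 360°·(11.70 d)/(29.5 d) = 142.8°.
Illuminated fraction = (1 − cos 142.8°)/2 = (1 − (-0.796))/2 ≈ 0.898, so 90%.

90%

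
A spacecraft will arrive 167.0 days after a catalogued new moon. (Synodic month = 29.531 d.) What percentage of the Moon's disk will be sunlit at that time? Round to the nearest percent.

78%

167.0 d spans 5 complete synodic months (5 × 29.531 = 147.66 d) plus 19.34 d.
Elongation θ = 360° × 19.34/29.531 ≈ 235.8°.
cos 235.8° = (-0.562), so f = (1 − (-0.562))/2 = 0.781, so 78%.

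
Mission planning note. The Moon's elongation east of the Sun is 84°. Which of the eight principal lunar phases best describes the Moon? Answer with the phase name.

84° lies in the first quarter sector of the 8-phase cycle.

first quarter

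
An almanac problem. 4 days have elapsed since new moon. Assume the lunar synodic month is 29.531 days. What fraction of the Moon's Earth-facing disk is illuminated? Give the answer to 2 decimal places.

Elongation θ = 360° × 4/29.531 ≈ 48.8°.
cos 48.8° = 0.659, so f = (1 − 0.659)/2 = 0.170.

0.17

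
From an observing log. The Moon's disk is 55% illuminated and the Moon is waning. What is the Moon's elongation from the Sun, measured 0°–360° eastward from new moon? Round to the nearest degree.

cos θ = 1 − 2f = -0.100, giving a principal value of 95.7°.
Waning ⇒ past full, so θ = 360° − 95.7° = 264.3°.

264°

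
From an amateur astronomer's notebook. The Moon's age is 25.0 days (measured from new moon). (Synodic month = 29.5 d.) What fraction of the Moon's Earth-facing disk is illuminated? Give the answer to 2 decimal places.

Phase angle: θ = 360°·(25.0 d)/(29.5 d) = 305.1°.
Illuminated fraction = (1 − cos 305.1°)/2 = (1 − 0.575)/2 ≈ 0.213.

0.21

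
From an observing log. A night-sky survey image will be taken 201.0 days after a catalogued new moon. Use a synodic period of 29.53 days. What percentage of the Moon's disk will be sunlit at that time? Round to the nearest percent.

33%

201.0 d spans 6 complete synodic months (6 × 29.53 = 177.18 d) plus 23.82 d.
Elongation θ = 360° × 23.82/29.53 ≈ 290.4°.
Illuminated fraction = (1 − cos 290.4°)/2 = (1 − 0.348)/2 ≈ 0.326, so 33%.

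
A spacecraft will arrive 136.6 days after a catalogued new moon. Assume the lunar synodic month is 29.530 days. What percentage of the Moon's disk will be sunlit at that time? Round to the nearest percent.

Reduce mod P: 136.6 − 4×29.530 = 18.48 d into the current lunation.
Elongation θ = 360° × 18.48/29.530 ≈ 225.3°.
With cos θ = (-0.704), the lit fraction is (1 − (-0.704))/2 ≈ 0.852, so 85%.

85%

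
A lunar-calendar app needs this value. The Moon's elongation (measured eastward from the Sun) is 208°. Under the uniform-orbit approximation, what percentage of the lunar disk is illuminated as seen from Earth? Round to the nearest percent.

94%

Half-versine of 208°: (1 − (-0.883))/2 = 0.941, i.e. 94%.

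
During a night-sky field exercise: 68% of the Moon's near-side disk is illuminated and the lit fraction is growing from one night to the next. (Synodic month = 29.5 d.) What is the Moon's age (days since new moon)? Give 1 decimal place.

9.1 days

From f = (1 − cos θ)/2: cos θ = 1 − 2×0.68 = -0.360; arccos → 111.1°.
Waxing ⇒ before full, so θ = 111.1°.
Age = 29.5 × 111.1°/360° ≈ 9.10 days.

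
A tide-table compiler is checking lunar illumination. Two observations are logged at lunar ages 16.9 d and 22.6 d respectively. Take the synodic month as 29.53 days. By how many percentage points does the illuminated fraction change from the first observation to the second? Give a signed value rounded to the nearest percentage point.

-50 pp

θ₁ = 360° × 16.9/29.53 = 206.0°, f₁ = (1 − cos θ₁)/2 = 0.949.
θ₂ = 360° × 22.6/29.53 = 275.5°, f₂ = (1 − cos θ₂)/2 = 0.452.
Change = f₂ − f₁ = -0.497 → -50 percentage points.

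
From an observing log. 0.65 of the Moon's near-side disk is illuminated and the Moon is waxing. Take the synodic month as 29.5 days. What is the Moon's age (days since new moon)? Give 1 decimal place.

8.8 days

From f = (1 − cos θ)/2: cos θ = 1 − 2×0.65 = -0.300; arccos → 107.5°.
Before full moon the principal value applies: θ = 107.5°.
At 360°/29.5 d per day, 107.5° corresponds to 8.81 days.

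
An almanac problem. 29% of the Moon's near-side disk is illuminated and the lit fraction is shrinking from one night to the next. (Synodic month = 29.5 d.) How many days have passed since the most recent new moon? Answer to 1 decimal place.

24.2 days

Invert f = (1 − cos θ)/2 to get cos θ = 1 − 2(0.29) = 0.420, hence θ₀ = arccos 0.420 = 65.2°.
Waning ⇒ past full, so θ = 360° − 65.2° = 294.8°.
Age = 29.5 × 294.8°/360° ≈ 24.16 days.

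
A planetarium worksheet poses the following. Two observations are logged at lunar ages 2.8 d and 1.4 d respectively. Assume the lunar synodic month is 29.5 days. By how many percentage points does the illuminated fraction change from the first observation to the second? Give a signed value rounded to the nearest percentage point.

-6 percentage points

First observation: θ = 360°·2.8/29.5 = 34.2°, so f = 0.086.
Second observation: θ = 17.1°, f = 0.022.
Δf = 0.022 − 0.086 = -0.064, i.e. -6 pp.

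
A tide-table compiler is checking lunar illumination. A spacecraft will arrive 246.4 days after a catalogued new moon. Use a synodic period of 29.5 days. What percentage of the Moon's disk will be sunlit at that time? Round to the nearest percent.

Reduce mod P: 246.4 − 8×29.5 = 10.40 d into the current lunation.
Phase angle: θ = 360°·(10.40 d)/(29.5 d) = 126.9°.
cos 126.9° = (-0.601), so f = (1 − (-0.601))/2 = 0.800, so 80%.

80%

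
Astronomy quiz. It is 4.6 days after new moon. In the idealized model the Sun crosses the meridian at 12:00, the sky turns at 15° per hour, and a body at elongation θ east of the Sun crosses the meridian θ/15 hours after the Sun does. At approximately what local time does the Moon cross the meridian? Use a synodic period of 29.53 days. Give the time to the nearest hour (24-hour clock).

16:00

The Moon has covered 4.6/29.53 of its cycle, so θ ≈ 360° × 4.6/29.53 = 56.1°.
Delay after the Sun = 56.1° / (15°/h) ≈ 3.74 h.
12:00 + 3.74 h ≈ 15:44 → 16:00 to the nearest hour.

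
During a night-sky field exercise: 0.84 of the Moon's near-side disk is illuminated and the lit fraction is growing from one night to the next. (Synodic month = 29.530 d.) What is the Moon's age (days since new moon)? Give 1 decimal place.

Invert f = (1 − cos θ)/2 to get cos θ = 1 − 2(0.84) = -0.680, hence θ₀ = arccos -0.680 = 132.8°.
Before full moon the principal value applies: θ = 132.8°.
That fraction of the synodic month is 132.8/360 × 29.530 d ≈ 10.90 d.

10.9 days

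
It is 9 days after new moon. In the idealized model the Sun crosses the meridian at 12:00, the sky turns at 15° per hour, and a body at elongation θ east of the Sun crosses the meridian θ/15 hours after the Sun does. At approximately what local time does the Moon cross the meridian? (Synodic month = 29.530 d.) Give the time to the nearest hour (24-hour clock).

Elongation θ = 360° × 9/29.530 ≈ 109.7°.
At 15° of sky rotation per hour, 109.7° corresponds to a 7.31 h lag.
12:00 + 7.31 h ≈ 19:19 → 19:00 to the nearest hour.

19:00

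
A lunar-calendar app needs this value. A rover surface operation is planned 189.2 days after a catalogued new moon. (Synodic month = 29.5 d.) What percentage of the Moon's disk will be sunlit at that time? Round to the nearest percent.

189.2/29.5 = 6.414 lunations, so 6 complete cycles and 12.20 d into the next.
Elongation θ = 360° × 12.20/29.5 ≈ 148.9°.
cos 148.9° = (-0.856), so f = (1 − (-0.856))/2 = 0.928, so 93%.

93%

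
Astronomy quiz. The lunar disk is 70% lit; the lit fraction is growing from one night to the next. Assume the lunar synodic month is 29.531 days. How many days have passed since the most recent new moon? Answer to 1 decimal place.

Invert f = (1 − cos θ)/2 to get cos θ = 1 − 2(0.70) = -0.400, hence θ₀ = arccos -0.400 = 113.6°.
Before full moon the principal value applies: θ = 113.6°.
Age = 29.531 × 113.6°/360° ≈ 9.32 days.

9.3 days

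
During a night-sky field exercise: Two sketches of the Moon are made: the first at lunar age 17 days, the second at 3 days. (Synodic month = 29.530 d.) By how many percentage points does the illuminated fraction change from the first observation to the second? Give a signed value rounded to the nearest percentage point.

First observation: θ = 360°·17/29.530 = 207.2°, so f = 0.945.
Second observation: θ = 36.6°, f = 0.098.
Δf = 0.098 − 0.945 = -0.846, i.e. -85 pp.

-85 percentage points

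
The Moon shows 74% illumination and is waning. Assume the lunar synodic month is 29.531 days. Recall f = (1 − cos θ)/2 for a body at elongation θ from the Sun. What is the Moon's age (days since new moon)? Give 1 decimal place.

19.8 days

From f = (1 − cos θ)/2: cos θ = 1 − 2×0.74 = -0.480; arccos → 118.7°.
A waning Moon lies in 180°–360°, so θ = 360° − 118.7° = 241.3°.
At 360°/29.531 d per day, 241.3° corresponds to 19.80 days.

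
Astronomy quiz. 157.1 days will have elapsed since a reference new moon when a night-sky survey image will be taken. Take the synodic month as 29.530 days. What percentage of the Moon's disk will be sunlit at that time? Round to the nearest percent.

Reduce mod P: 157.1 − 5×29.530 = 9.45 d into the current lunation.
The Moon has covered 9.45/29.530 of its cycle, so θ ≈ 360° × 9.45/29.530 = 115.2°.
cos 115.2° = (-0.426), so f = (1 − (-0.426))/2 = 0.713, so 71%.

71%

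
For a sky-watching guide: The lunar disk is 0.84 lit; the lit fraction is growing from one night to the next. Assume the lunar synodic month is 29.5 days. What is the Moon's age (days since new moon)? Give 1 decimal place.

10.9 days

Invert f = (1 − cos θ)/2 to get cos θ = 1 − 2(0.84) = -0.680, hence θ₀ = arccos -0.680 = 132.8°.
Before full moon the principal value applies: θ = 132.8°.
That fraction of the synodic month is 132.8/360 × 29.5 d ≈ 10.89 d.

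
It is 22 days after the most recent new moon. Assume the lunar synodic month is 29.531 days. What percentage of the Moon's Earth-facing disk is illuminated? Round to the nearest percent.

The Moon has covered 22/29.531 of its cycle, so θ ≈ 360° × 22/29.531 = 268.2°.
With cos θ = (-0.032), the lit fraction is (1 − (-0.032))/2 ≈ 0.516, so 52%.

52%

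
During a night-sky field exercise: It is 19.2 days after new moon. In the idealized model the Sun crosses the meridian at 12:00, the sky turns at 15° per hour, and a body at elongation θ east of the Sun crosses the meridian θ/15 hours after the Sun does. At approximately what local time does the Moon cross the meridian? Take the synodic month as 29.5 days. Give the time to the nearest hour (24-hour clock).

Elongation θ = 360° × 19.2/29.5 ≈ 234.3°.
Delay after the Sun = 234.3° / (15°/h) ≈ 15.62 h.
12:00 + 15.62 h ≈ 03:37 → 04:00 to the nearest hour.

04:00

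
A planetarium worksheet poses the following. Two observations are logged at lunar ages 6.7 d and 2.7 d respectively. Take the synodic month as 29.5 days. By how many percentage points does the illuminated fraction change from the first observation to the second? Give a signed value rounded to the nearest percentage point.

-35 percentage points

First observation: θ = 360°·6.7/29.5 = 81.8°, so f = 0.428.
Second observation: θ = 32.9°, f = 0.080.
Δf = 0.080 − 0.428 = -0.348, i.e. -35 pp.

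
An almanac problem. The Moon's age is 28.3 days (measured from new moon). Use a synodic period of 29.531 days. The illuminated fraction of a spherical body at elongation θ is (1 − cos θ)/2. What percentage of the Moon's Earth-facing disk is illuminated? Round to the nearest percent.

2%

Phase angle: θ = 360°·(28.3 d)/(29.531 d) = 345.0°.
With cos θ = 0.966, the lit fraction is (1 − 0.966)/2 ≈ 0.017, so 2%.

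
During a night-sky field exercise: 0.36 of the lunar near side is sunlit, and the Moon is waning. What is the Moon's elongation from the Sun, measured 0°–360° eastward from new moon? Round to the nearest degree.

286°

cos θ = 1 − 2f = 0.280, giving a principal value of 73.7°.
Since the Moon is past full (waning), take the reflex angle: θ = 360° − 73.7° = 286.3°.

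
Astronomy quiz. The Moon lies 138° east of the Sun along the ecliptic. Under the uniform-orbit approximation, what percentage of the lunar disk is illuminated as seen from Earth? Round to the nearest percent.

87%

f = (1 − cos 138°)/2 = (1 − (-0.743))/2 ≈ 0.872, i.e. 87%.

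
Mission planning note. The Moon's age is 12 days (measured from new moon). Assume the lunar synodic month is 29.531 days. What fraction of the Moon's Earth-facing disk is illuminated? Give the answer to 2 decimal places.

Phase angle: θ = 360°·(12 d)/(29.531 d) = 146.3°.
With cos θ = (-0.832), the lit fraction is (1 − (-0.832))/2 ≈ 0.916.

0.92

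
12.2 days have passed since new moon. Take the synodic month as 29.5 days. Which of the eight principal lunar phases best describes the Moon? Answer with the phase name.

θ ≈ 360° × 12.2/29.5 = 149°, which falls in the waxing gibbous sector.

waxing gibbous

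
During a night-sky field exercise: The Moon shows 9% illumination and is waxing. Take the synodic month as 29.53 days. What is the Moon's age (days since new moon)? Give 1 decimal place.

From f = (1 − cos θ)/2: cos θ = 1 − 2×0.09 = 0.820; arccos → 34.9°.
Waxing ⇒ before full, so θ = 34.9°.
Age = 29.53 × 34.9°/360° ≈ 2.86 days.

2.9 days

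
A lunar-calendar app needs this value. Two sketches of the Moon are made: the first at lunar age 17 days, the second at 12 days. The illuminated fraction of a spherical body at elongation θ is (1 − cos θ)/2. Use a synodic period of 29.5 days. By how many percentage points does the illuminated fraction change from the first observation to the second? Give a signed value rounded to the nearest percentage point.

θ₁ = 360° × 17/29.5 = 207.5°, f₁ = (1 − cos θ₁)/2 = 0.944.
θ₂ = 360° × 12/29.5 = 146.4°, f₂ = (1 − cos θ₂)/2 = 0.917.
Change = f₂ − f₁ = -0.027 → -3 percentage points.

-3 pp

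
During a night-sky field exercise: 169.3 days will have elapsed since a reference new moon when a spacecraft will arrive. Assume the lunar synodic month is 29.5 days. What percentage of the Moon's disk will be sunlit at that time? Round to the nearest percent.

169.3/29.5 = 5.739 lunations, so 5 complete cycles and 21.80 d into the next.
Elongation θ = 360° × 21.80/29.5 ≈ 266.0°.
Illuminated fraction = (1 − cos 266.0°)/2 = (1 − (-0.069))/2 ≈ 0.535, so 53%.

53%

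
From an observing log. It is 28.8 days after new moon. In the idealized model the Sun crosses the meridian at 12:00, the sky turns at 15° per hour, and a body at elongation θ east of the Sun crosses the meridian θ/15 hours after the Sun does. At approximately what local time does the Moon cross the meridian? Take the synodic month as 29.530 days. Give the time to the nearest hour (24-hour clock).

11:00

Phase angle: θ = 360°·(28.8 d)/(29.530 d) = 351.1°.
At 15° of sky rotation per hour, 351.1° corresponds to a 23.41 h lag.
12:00 + 23.41 h ≈ 11:24 → 11:00 to the nearest hour.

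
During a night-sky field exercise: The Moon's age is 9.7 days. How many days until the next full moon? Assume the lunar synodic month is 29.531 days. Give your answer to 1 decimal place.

Full moon is 0.5 of the way through the cycle: age 0.5 × 29.531 = 14.765 d.
So 5.066 days remain (14.765 − 9.7).

5.1 days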